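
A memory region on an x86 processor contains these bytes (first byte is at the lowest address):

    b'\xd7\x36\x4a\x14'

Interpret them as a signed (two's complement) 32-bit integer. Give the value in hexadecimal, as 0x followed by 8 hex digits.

Little-endian: lowest address holds the least-significant byte.
Reassemble most-significant byte first: 14 4A 36 D7 → 0x144A36D7.

0x144A36D7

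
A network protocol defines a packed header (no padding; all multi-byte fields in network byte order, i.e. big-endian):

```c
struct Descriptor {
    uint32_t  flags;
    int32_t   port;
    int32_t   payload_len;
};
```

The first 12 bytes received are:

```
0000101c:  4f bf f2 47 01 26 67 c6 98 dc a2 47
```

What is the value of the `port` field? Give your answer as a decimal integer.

19294150

`port` follows `flags` (4 bytes), so it starts at byte offset 4 and occupies 4 bytes.
Bytes at offsets 4..7: 01 26 67 C6.
Big-endian: lowest address holds the most-significant byte.
The bytes are already most-significant first: 0x012667C6.
0x012667C6 = 19294150.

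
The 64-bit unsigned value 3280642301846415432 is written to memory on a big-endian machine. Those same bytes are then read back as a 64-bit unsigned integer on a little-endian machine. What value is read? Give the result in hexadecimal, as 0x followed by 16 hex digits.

3280642301846415432 in 64-bit hexadecimal is 0x2D872ECABCACE848.
Stored big-endian, the bytes at ascending addresses are 2D 87 2E CA BC AC E8 48.
Read back as little-endian, the first byte is least significant, giving 0x48E8ACBCCA2E872D.

0x48E8ACBCCA2E872D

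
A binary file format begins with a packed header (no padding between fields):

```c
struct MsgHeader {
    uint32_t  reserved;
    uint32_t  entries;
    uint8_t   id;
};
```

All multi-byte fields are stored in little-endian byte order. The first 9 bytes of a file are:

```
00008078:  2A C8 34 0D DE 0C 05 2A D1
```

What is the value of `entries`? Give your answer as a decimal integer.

`entries` follows `reserved` (4 bytes), so it starts at byte offset 4 and occupies 4 bytes.
Bytes at offsets 4..7: DE 0C 05 2A.
In little-endian order the low byte comes first in memory.
Reassemble most-significant byte first: 2A 05 0C DE → 0x2A050CDE.
0x2A050CDE = 704974046.

704974046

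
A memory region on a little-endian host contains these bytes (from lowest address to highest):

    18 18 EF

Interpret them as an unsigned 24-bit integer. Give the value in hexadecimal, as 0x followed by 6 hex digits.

In little-endian order the low byte comes first in memory.
Reassemble most-significant byte first: EF 18 18 → 0xEF1818.

0xEF1818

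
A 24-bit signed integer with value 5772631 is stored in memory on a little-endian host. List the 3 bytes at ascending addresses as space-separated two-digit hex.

57 15 58

5772631 in hexadecimal, padded to 24 bits, is 0x581557.
Split into bytes (most-significant first): 58 15 57.
Little-endian stores the least-significant byte at the lowest address.
So at ascending addresses the bytes are 57 15 58.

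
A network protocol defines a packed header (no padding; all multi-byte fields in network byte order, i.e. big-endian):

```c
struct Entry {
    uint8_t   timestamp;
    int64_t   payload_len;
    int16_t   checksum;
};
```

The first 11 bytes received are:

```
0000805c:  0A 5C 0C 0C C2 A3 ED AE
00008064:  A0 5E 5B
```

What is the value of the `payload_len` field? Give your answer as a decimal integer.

`payload_len` follows `timestamp` (1 byte), so it starts at byte offset 1 and occupies 8 bytes.
Bytes at offsets 1..8: 5C 0C 0C C2 A3 ED AE A0.
In big-endian order the high byte comes first in memory.
The bytes are already most-significant first: 0x5C0C0CC2A3EDAEA0.
0x5C0C0CC2A3EDAEA0 = 6632690381323349664.

6632690381323349664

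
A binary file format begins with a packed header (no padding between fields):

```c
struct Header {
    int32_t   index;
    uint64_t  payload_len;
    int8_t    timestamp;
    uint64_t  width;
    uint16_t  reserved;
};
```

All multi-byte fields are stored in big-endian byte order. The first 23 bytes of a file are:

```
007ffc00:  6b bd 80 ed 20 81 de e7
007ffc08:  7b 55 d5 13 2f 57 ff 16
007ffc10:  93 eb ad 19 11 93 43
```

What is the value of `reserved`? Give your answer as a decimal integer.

37699

`reserved` follows `index` (4 B), `payload_len` (8 B), `timestamp` (1 B), `width` (8 B), so it starts at offset 4 + 8 + 1 + 8 = 21 and occupies 2 bytes.
Bytes at offsets 21..22: 93 43.
Big-endian: lowest address holds the most-significant byte.
The bytes are already most-significant first: 0x9343.
0x9343 = 37699.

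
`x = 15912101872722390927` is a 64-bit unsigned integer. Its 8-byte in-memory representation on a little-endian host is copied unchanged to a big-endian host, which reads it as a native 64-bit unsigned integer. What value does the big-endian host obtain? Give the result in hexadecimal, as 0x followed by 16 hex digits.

15912101872722390927 in 64-bit hexadecimal is 0xDCD32458E9722F8F.
Stored little-endian, the bytes at ascending addresses are 8F 2F 72 E9 58 24 D3 DC.
Read back as big-endian, the last byte is least significant, giving 0x8F2F72E95824D3DC.

0x8F2F72E95824D3DC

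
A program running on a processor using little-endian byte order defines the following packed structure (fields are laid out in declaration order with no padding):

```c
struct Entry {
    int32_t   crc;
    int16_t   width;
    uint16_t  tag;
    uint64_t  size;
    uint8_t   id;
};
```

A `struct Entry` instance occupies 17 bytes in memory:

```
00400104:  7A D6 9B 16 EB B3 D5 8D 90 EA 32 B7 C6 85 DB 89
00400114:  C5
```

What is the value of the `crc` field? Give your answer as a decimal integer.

379311738

`crc` is the first field, at byte offset 0, occupying 4 bytes.
Bytes at offsets 0..3: 7A D6 9B 16.
In little-endian order the low byte comes first in memory.
Reassemble most-significant byte first: 16 9B D6 7A → 0x169BD67A.
0x169BD67A = 379311738.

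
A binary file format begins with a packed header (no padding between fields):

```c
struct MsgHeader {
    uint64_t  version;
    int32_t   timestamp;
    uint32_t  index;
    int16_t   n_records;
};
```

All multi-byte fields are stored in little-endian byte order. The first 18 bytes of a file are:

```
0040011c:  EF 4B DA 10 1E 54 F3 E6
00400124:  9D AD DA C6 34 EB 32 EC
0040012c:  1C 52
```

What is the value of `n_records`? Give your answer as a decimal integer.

21020

`n_records` follows `version` (8 B), `timestamp` (4 B), `index` (4 B), so it starts at offset 8 + 4 + 4 = 16 and occupies 2 bytes.
Bytes at offsets 16..17: 1C 52.
Little-endian stores the least-significant byte at the lowest address.
Reassemble most-significant byte first: 52 1C → 0x521C.
0x521C = 21020.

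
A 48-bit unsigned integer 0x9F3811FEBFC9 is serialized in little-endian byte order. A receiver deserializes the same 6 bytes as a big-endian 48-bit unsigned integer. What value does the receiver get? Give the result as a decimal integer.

221826438477983

Stored little-endian, the bytes at ascending addresses are C9 BF FE 11 38 9F.
Read back as big-endian, the last byte is least significant, giving 0xC9BFFE11389F.
0xC9BFFE11389F = 221826438477983.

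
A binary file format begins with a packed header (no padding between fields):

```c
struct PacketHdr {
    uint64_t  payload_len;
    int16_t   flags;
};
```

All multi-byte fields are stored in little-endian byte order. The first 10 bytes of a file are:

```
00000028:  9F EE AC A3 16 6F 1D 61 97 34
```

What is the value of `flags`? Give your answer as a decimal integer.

`flags` follows `payload_len` (8 bytes), so it starts at byte offset 8 and occupies 2 bytes.
Bytes at offsets 8..9: 97 34.
In little-endian order the low byte comes first in memory.
Reassemble most-significant byte first: 34 97 → 0x3497.
0x3497 = 13463.

13463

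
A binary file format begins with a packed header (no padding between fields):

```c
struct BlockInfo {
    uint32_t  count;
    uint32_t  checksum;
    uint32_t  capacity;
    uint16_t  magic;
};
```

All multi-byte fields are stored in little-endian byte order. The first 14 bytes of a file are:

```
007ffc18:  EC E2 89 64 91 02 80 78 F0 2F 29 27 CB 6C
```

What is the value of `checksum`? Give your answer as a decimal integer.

2021655185

`checksum` follows `count` (4 bytes), so it starts at byte offset 4 and occupies 4 bytes.
Bytes at offsets 4..7: 91 02 80 78.
In little-endian order the low byte comes first in memory.
Reassemble most-significant byte first: 78 80 02 91 → 0x78800291.
0x78800291 = 2021655185.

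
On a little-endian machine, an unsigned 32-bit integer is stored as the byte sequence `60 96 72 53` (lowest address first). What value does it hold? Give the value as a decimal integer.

Little-endian: lowest address holds the least-significant byte.
Reassemble most-significant byte first: 53 72 96 60 → 0x53729660.
0x53729660 = 1400018528.

1400018528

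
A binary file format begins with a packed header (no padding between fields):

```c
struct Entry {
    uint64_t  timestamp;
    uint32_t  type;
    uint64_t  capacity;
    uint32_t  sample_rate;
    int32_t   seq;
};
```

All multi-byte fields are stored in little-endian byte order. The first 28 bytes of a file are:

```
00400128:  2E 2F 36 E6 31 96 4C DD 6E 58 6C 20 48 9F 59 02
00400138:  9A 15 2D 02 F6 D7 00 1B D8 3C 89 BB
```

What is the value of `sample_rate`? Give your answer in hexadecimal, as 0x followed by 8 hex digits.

`sample_rate` follows `timestamp` (8 B), `type` (4 B), `capacity` (8 B), so it starts at offset 8 + 4 + 8 = 20 and occupies 4 bytes.
Bytes at offsets 20..23: F6 D7 00 1B.
Little-endian stores the least-significant byte at the lowest address.
Reassemble most-significant byte first: 1B 00 D7 F6 → 0x1B00D7F6.

0x1B00D7F6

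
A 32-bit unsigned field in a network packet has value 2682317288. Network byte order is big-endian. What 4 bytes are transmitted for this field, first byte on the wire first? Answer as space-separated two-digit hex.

9F E0 E9 E8

2682317288 in hexadecimal, padded to 32 bits, is 0x9FE0E9E8.
Split into bytes (most-significant first): 9F E0 E9 E8.
In big-endian order the high byte comes first in memory.
So the memory order matches the most-significant-first order: 9F E0 E9 E8.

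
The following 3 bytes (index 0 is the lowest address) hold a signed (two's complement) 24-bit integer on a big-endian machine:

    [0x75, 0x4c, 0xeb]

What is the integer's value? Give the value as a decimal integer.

In big-endian order the high byte comes first in memory.
The bytes are already most-significant first: 0x754CEB.
0x754CEB = 7687403.

7687403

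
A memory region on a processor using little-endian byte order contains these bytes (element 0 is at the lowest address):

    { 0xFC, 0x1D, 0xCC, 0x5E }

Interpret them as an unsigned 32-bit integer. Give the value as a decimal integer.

Little-endian stores the least-significant byte at the lowest address.
Reassemble most-significant byte first: 5E CC 1D FC → 0x5ECC1DFC.
0x5ECC1DFC = 1590435324.

1590435324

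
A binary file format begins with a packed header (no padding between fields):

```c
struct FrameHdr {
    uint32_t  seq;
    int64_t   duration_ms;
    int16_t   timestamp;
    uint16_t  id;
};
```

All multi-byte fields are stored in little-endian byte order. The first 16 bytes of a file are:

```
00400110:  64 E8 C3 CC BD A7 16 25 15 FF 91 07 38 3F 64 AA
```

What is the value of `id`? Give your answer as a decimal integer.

`id` follows `seq` (4 B), `duration_ms` (8 B), `timestamp` (2 B), so it starts at offset 4 + 8 + 2 = 14 and occupies 2 bytes.
Bytes at offsets 14..15: 64 AA.
Little-endian stores the least-significant byte at the lowest address.
Reassemble most-significant byte first: AA 64 → 0xAA64.
0xAA64 = 43620.

43620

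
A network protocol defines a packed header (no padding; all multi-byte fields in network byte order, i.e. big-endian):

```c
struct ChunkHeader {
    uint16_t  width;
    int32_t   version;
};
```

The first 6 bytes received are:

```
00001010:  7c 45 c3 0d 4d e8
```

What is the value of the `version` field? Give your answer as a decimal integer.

`version` follows `width` (2 bytes), so it starts at byte offset 2 and occupies 4 bytes.
Bytes at offsets 2..5: C3 0D 4D E8.
In big-endian order the high byte comes first in memory.
The bytes are already most-significant first: 0xC30D4DE8.
Top bit is set, so as a signed 32-bit value this is 0xC30D4DE8 − 2^32 = -1022538264.

-1022538264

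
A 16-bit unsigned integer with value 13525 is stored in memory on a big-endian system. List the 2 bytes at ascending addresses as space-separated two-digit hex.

13525 in hexadecimal, padded to 16 bits, is 0x34D5.
Split into bytes (most-significant first): 34 D5.
Big-endian: lowest address holds the most-significant byte.
So the memory order matches the most-significant-first order: 34 D5.

34 D5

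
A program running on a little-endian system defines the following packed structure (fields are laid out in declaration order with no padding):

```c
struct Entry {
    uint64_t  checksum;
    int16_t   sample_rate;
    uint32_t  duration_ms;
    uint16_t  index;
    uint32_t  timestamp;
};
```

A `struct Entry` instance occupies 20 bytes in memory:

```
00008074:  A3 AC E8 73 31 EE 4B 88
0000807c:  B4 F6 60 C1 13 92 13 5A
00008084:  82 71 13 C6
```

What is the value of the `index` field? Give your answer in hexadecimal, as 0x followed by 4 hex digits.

0x5A13

`index` follows `checksum` (8 B), `sample_rate` (2 B), `duration_ms` (4 B), so it starts at offset 8 + 2 + 4 = 14 and occupies 2 bytes.
Bytes at offsets 14..15: 13 5A.
Little-endian: lowest address holds the least-significant byte.
Reassemble most-significant byte first: 5A 13 → 0x5A13.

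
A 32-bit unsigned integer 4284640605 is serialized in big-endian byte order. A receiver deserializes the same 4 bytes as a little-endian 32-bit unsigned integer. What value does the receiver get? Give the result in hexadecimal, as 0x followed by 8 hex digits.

4284640605 in 32-bit hexadecimal is 0xFF626D5D.
Stored big-endian, the bytes at ascending addresses are FF 62 6D 5D.
Read back as little-endian, the first byte is least significant, giving 0x5D6D62FF.

0x5D6D62FF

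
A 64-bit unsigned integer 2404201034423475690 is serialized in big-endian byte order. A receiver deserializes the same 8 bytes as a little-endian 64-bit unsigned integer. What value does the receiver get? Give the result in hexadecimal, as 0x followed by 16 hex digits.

0xEA1D70511A705D21

2404201034423475690 in 64-bit hexadecimal is 0x215D701A51701DEA.
Stored big-endian, the bytes at ascending addresses are 21 5D 70 1A 51 70 1D EA.
Read back as little-endian, the first byte is least significant, giving 0xEA1D70511A705D21.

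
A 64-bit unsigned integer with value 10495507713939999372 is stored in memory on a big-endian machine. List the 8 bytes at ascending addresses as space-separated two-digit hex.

91 A7 88 A8 82 C4 0A 8C

10495507713939999372 in hexadecimal, padded to 64 bits, is 0x91A788A882C40A8C.
Split into bytes (most-significant first): 91 A7 88 A8 82 C4 0A 8C.
Big-endian stores the most-significant byte at the lowest address.
So the memory order matches the most-significant-first order: 91 A7 88 A8 82 C4 0A 8C.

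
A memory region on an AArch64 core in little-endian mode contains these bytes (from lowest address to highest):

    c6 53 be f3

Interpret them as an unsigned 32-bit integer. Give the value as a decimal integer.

4089336774

In little-endian order the low byte comes first in memory.
Reassemble most-significant byte first: F3 BE 53 C6 → 0xF3BE53C6.
0xF3BE53C6 = 4089336774.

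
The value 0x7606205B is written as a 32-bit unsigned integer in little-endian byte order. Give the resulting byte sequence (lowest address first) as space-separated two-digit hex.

Split into bytes (most-significant first): 76 06 20 5B.
Little-endian: lowest address holds the least-significant byte.
So at ascending addresses the bytes are 5B 20 06 76.

5B 20 06 76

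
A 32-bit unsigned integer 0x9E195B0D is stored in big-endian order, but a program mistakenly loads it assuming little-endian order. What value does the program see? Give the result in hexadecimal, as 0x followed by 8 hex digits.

Stored big-endian, the bytes at ascending addresses are 9E 19 5B 0D.
Read back as little-endian, the first byte is least significant, giving 0x0D5B199E.

0x0D5B199E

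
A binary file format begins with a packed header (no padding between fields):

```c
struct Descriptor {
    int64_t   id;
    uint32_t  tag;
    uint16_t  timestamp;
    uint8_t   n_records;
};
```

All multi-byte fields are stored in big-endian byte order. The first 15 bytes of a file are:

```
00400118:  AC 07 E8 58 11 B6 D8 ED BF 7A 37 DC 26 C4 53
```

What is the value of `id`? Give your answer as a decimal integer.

-6050612109397010195

`id` is the first field, at byte offset 0, occupying 8 bytes.
Bytes at offsets 0..7: AC 07 E8 58 11 B6 D8 ED.
Big-endian: lowest address holds the most-significant byte.
The bytes are already most-significant first: 0xAC07E85811B6D8ED.
Top bit is set, so as a signed 64-bit value this is 0xAC07E85811B6D8ED − 2^64 = -6050612109397010195.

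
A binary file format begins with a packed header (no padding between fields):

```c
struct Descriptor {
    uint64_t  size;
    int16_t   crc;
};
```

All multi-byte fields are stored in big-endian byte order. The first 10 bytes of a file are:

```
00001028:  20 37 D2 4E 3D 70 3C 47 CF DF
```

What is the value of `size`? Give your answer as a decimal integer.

`size` is the first field, at byte offset 0, occupying 8 bytes.
Bytes at offsets 0..7: 20 37 D2 4E 3D 70 3C 47.
In big-endian order the high byte comes first in memory.
The bytes are already most-significant first: 0x2037D24E3D703C47.
0x2037D24E3D703C47 = 2321555366412827719.

2321555366412827719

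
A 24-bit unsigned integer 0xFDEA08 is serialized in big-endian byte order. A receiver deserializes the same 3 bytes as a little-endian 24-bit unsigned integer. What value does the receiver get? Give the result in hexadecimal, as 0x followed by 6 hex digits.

Stored big-endian, the bytes at ascending addresses are FD EA 08.
Read back as little-endian, the first byte is least significant, giving 0x08EAFD.

0x08EAFD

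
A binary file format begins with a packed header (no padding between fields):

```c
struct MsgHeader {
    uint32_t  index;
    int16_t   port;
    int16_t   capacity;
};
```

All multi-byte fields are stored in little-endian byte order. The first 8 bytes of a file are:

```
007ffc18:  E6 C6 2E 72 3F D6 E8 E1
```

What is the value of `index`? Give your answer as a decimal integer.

1915668198

`index` is the first field, at byte offset 0, occupying 4 bytes.
Bytes at offsets 0..3: E6 C6 2E 72.
Little-endian: lowest address holds the least-significant byte.
Reassemble most-significant byte first: 72 2E C6 E6 → 0x722EC6E6.
0x722EC6E6 = 1915668198.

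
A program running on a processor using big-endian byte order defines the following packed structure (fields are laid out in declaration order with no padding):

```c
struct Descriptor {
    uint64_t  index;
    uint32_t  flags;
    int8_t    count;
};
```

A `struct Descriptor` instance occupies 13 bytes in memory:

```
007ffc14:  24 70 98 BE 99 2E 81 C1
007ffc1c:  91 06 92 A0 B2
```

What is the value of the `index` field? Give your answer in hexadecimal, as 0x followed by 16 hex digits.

`index` is the first field, at byte offset 0, occupying 8 bytes.
Bytes at offsets 0..7: 24 70 98 BE 99 2E 81 C1.
In big-endian order the high byte comes first in memory.
The bytes are already most-significant first: 0x247098BE992E81C1.

0x247098BE992E81C1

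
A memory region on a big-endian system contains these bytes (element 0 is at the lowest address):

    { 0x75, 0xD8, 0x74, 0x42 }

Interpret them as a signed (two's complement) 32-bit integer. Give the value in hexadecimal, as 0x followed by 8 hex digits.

0x75D87442

Big-endian: lowest address holds the most-significant byte.
The bytes are already most-significant first: 0x75D87442.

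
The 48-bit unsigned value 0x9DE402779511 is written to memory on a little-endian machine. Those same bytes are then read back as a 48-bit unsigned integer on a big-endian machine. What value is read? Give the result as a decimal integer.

19333644477597

Stored little-endian, the bytes at ascending addresses are 11 95 77 02 E4 9D.
Read back as big-endian, the last byte is least significant, giving 0x11957702E49D.
0x11957702E49D = 19333644477597.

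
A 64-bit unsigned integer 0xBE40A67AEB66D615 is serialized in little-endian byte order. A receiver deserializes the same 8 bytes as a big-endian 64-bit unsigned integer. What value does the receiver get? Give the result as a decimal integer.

1573558281373630654

Stored little-endian, the bytes at ascending addresses are 15 D6 66 EB 7A A6 40 BE.
Read back as big-endian, the last byte is least significant, giving 0x15D666EB7AA640BE.
0x15D666EB7AA640BE = 1573558281373630654.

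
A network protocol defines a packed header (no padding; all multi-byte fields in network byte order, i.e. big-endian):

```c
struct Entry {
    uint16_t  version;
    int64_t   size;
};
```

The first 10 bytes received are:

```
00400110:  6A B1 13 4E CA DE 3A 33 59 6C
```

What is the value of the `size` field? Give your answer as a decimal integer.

`size` follows `version` (2 bytes), so it starts at byte offset 2 and occupies 8 bytes.
Bytes at offsets 2..9: 13 4E CA DE 3A 33 59 6C.
Big-endian: lowest address holds the most-significant byte.
The bytes are already most-significant first: 0x134ECADE3A33596C.
0x134ECADE3A33596C = 1391272390712056172.

1391272390712056172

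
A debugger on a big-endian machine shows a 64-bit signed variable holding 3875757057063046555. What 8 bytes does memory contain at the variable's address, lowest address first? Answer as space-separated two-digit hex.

35 C9 74 82 3D F4 CD 9B

3875757057063046555 in hexadecimal, padded to 64 bits, is 0x35C974823DF4CD9B.
Split into bytes (most-significant first): 35 C9 74 82 3D F4 CD 9B.
In big-endian order the high byte comes first in memory.
So the memory order matches the most-significant-first order: 35 C9 74 82 3D F4 CD 9B.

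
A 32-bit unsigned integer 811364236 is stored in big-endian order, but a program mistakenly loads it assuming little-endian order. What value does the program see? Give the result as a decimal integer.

811364236 in 32-bit hexadecimal is 0x305C6F8C.
Stored big-endian, the bytes at ascending addresses are 30 5C 6F 8C.
Read back as little-endian, the first byte is least significant, giving 0x8C6F5C30.
0x8C6F5C30 = 2356108336.

2356108336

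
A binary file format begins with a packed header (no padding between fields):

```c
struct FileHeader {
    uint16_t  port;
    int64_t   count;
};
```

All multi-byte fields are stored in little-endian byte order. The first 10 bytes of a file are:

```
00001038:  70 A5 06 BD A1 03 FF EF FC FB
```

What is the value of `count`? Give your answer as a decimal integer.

`count` follows `port` (2 bytes), so it starts at byte offset 2 and occupies 8 bytes.
Bytes at offsets 2..9: 06 BD A1 03 FF EF FC FB.
Little-endian: lowest address holds the least-significant byte.
Reassemble most-significant byte first: FB FC EF FF 03 A1 BD 06 → 0xFBFCEFFF03A1BD06.
Top bit is set, so as a signed 64-bit value this is 0xFBFCEFFF03A1BD06 − 2^64 = -289092397501924090.

-289092397501924090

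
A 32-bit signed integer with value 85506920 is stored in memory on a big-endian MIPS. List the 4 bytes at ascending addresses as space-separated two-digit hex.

85506920 in hexadecimal, padded to 32 bits, is 0x0518BB68.
Split into bytes (most-significant first): 05 18 BB 68.
Big-endian stores the most-significant byte at the lowest address.
So the memory order matches the most-significant-first order: 05 18 BB 68.

05 18 BB 68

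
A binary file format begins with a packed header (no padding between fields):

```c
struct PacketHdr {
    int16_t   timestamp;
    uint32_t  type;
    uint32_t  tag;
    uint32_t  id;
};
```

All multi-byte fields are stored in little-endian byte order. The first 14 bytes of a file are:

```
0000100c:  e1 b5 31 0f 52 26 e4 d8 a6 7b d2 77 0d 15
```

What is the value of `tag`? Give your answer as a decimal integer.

2074532068

`tag` follows `timestamp` (2 B), `type` (4 B), so it starts at offset 2 + 4 = 6 and occupies 4 bytes.
Bytes at offsets 6..9: E4 D8 A6 7B.
In little-endian order the low byte comes first in memory.
Reassemble most-significant byte first: 7B A6 D8 E4 → 0x7BA6D8E4.
0x7BA6D8E4 = 2074532068.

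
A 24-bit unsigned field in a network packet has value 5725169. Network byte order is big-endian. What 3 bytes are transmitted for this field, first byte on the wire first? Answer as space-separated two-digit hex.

57 5B F1

5725169 in hexadecimal, padded to 24 bits, is 0x575BF1.
Split into bytes (most-significant first): 57 5B F1.
Big-endian: lowest address holds the most-significant byte.
So the memory order matches the most-significant-first order: 57 5B F1.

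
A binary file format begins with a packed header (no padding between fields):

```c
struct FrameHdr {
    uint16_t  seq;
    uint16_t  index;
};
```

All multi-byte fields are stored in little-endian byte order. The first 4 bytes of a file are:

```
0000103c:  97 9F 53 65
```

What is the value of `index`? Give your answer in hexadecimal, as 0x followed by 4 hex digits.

0x6553

`index` follows `seq` (2 bytes), so it starts at byte offset 2 and occupies 2 bytes.
Bytes at offsets 2..3: 53 65.
Little-endian stores the least-significant byte at the lowest address.
Reassemble most-significant byte first: 65 53 → 0x6553.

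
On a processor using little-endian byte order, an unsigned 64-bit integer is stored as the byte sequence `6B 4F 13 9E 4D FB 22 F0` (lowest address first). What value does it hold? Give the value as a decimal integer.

17303669029093986155

Little-endian: lowest address holds the least-significant byte.
Reassemble most-significant byte first: F0 22 FB 4D 9E 13 4F 6B → 0xF022FB4D9E134F6B.
0xF022FB4D9E134F6B = 17303669029093986155.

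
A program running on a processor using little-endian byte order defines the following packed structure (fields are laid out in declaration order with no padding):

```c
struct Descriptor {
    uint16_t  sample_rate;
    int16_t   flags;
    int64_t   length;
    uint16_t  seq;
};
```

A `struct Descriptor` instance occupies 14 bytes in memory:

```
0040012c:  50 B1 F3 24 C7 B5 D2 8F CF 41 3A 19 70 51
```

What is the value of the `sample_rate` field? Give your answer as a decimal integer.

`sample_rate` is the first field, at byte offset 0, occupying 2 bytes.
Bytes at offsets 0..1: 50 B1.
In little-endian order the low byte comes first in memory.
Reassemble most-significant byte first: B1 50 → 0xB150.
0xB150 = 45392.

45392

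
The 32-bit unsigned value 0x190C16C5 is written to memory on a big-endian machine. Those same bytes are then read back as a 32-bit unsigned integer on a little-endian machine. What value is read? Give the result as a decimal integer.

Stored big-endian, the bytes at ascending addresses are 19 0C 16 C5.
Read back as little-endian, the first byte is least significant, giving 0xC5160C19.
0xC5160C19 = 3306556441.

3306556441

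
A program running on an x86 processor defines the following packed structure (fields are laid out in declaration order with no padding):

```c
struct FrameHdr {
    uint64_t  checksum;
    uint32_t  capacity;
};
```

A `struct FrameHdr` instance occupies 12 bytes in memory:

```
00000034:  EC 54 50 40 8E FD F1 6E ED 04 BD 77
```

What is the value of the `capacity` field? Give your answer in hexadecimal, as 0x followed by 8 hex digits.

0x77BD04ED

`capacity` follows `checksum` (8 bytes), so it starts at byte offset 8 and occupies 4 bytes.
Bytes at offsets 8..11: ED 04 BD 77.
Little-endian stores the least-significant byte at the lowest address.
Reassemble most-significant byte first: 77 BD 04 ED → 0x77BD04ED.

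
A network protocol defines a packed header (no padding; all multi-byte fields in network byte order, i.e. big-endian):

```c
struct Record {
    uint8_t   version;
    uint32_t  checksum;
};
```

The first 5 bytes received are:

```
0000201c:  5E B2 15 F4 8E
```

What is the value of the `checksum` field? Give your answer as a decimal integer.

2987783310

`checksum` follows `version` (1 byte), so it starts at byte offset 1 and occupies 4 bytes.
Bytes at offsets 1..4: B2 15 F4 8E.
Big-endian: lowest address holds the most-significant byte.
The bytes are already most-significant first: 0xB215F48E.
0xB215F48E = 2987783310.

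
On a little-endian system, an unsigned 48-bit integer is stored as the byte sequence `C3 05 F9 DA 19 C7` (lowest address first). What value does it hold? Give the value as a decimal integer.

Little-endian stores the least-significant byte at the lowest address.
Reassemble most-significant byte first: C7 19 DA F9 05 C3 → 0xC719DAF905C3.
0xC719DAF905C3 = 218913861862851.

218913861862851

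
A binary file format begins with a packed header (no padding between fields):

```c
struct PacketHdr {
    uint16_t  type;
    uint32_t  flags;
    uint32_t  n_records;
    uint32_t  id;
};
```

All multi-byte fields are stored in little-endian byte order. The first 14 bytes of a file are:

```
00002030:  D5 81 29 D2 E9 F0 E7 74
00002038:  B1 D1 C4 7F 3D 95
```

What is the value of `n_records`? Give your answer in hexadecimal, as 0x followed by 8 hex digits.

0xD1B174E7

`n_records` follows `type` (2 B), `flags` (4 B), so it starts at offset 2 + 4 = 6 and occupies 4 bytes.
Bytes at offsets 6..9: E7 74 B1 D1.
Little-endian stores the least-significant byte at the lowest address.
Reassemble most-significant byte first: D1 B1 74 E7 → 0xD1B174E7.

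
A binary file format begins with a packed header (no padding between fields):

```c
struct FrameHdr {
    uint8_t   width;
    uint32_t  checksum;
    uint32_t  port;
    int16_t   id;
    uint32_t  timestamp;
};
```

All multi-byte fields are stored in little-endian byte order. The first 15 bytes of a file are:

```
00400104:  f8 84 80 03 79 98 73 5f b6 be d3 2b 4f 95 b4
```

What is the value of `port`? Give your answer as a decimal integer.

3059708824

`port` follows `width` (1 B), `checksum` (4 B), so it starts at offset 1 + 4 = 5 and occupies 4 bytes.
Bytes at offsets 5..8: 98 73 5F B6.
Little-endian stores the least-significant byte at the lowest address.
Reassemble most-significant byte first: B6 5F 73 98 → 0xB65F7398.
0xB65F7398 = 3059708824.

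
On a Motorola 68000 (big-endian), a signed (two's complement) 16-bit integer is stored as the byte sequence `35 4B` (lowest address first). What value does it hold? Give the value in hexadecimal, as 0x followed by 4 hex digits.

0x354B

Big-endian stores the most-significant byte at the lowest address.
The bytes are already most-significant first: 0x354B.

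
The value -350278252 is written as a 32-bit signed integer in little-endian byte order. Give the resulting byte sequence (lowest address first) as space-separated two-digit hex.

Two's complement of -350278252 in 32 bits: 350278252 = 0x14E0D26C; invert → 0xEB1F2D93; add 1 → 0xEB1F2D94.
Split into bytes (most-significant first): EB 1F 2D 94.
In little-endian order the low byte comes first in memory.
So at ascending addresses the bytes are 94 2D 1F EB.

94 2D 1F EB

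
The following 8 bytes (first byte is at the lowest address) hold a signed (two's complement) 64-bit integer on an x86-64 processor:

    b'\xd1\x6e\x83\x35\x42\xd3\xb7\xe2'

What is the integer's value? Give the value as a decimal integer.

Little-endian stores the least-significant byte at the lowest address.
Reassemble most-significant byte first: E2 B7 D3 42 35 83 6E D1 → 0xE2B7D34235836ED1.
Top bit is set, so as a signed 64-bit value this is 0xE2B7D34235836ED1 − 2^64 = -2109985619080679727.

-2109985619080679727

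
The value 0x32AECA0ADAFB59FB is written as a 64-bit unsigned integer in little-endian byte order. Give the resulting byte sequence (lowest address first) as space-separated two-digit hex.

Split into bytes (most-significant first): 32 AE CA 0A DA FB 59 FB.
Little-endian: lowest address holds the least-significant byte.
So at ascending addresses the bytes are FB 59 FB DA 0A CA AE 32.

FB 59 FB DA 0A CA AE 32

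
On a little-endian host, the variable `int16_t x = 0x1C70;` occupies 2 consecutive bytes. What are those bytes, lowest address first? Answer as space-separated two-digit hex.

Split into bytes (most-significant first): 1C 70.
In little-endian order the low byte comes first in memory.
So at ascending addresses the bytes are 70 1C.

70 1C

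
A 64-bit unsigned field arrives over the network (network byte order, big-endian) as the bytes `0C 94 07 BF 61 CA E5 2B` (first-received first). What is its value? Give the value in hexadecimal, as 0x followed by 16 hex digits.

Big-endian stores the most-significant byte at the lowest address.
The bytes are already most-significant first: 0x0C9407BF61CAE52B.

0x0C9407BF61CAE52B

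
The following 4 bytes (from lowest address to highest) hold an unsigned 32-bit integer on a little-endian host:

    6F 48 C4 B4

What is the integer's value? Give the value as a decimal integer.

Little-endian stores the least-significant byte at the lowest address.
Reassemble most-significant byte first: B4 C4 48 6F → 0xB4C4486F.
0xB4C4486F = 3032762479.

3032762479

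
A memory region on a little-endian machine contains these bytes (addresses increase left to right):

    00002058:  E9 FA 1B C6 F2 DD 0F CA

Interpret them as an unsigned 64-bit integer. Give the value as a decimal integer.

14560100155087649513

Little-endian stores the least-significant byte at the lowest address.
Reassemble most-significant byte first: CA 0F DD F2 C6 1B FA E9 → 0xCA0FDDF2C61BFAE9.
0xCA0FDDF2C61BFAE9 = 14560100155087649513.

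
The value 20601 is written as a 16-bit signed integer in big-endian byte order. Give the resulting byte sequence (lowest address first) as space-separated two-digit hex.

20601 in hexadecimal, padded to 16 bits, is 0x5079.
Split into bytes (most-significant first): 50 79.
In big-endian order the high byte comes first in memory.
So the memory order matches the most-significant-first order: 50 79.

50 79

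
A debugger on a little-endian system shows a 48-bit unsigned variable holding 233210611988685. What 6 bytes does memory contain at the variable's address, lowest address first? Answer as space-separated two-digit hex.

CD 78 AF 93 1A D4

233210611988685 in hexadecimal, padded to 48 bits, is 0xD41A93AF78CD.
Split into bytes (most-significant first): D4 1A 93 AF 78 CD.
Little-endian: lowest address holds the least-significant byte.
So at ascending addresses the bytes are CD 78 AF 93 1A D4.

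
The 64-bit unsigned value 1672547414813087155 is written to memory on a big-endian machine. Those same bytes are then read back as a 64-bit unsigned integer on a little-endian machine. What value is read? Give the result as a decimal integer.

12940510929872041495

1672547414813087155 in 64-bit hexadecimal is 0x1736150321EE95B3.
Stored big-endian, the bytes at ascending addresses are 17 36 15 03 21 EE 95 B3.
Read back as little-endian, the first byte is least significant, giving 0xB395EE2103153617.
0xB395EE2103153617 = 12940510929872041495.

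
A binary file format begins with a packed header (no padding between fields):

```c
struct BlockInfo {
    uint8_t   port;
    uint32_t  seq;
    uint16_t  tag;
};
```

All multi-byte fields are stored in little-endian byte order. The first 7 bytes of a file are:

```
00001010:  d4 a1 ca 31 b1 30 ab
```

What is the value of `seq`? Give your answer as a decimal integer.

2972830369

`seq` follows `port` (1 byte), so it starts at byte offset 1 and occupies 4 bytes.
Bytes at offsets 1..4: A1 CA 31 B1.
In little-endian order the low byte comes first in memory.
Reassemble most-significant byte first: B1 31 CA A1 → 0xB131CAA1.
0xB131CAA1 = 2972830369.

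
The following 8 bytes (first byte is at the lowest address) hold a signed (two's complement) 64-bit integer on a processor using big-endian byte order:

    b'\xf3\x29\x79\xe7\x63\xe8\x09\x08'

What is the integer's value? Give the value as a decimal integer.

-925074213727368952

In big-endian order the high byte comes first in memory.
The bytes are already most-significant first: 0xF32979E763E80908.
Top bit is set, so as a signed 64-bit value this is 0xF32979E763E80908 − 2^64 = -925074213727368952.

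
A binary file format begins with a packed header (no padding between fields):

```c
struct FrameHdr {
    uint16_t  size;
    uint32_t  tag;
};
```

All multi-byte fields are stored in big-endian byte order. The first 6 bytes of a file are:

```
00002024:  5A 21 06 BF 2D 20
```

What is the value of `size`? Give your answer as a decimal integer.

23073

`size` is the first field, at byte offset 0, occupying 2 bytes.
Bytes at offsets 0..1: 5A 21.
In big-endian order the high byte comes first in memory.
The bytes are already most-significant first: 0x5A21.
0x5A21 = 23073.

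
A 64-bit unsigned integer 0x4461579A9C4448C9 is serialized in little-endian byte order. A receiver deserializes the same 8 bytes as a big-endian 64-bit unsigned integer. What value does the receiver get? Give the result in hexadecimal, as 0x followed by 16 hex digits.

Stored little-endian, the bytes at ascending addresses are C9 48 44 9C 9A 57 61 44.
Read back as big-endian, the last byte is least significant, giving 0xC948449C9A576144.

0xC948449C9A576144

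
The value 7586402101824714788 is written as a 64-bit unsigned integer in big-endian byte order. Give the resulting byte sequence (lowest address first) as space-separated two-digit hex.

69 48 50 84 62 89 F8 24

7586402101824714788 in hexadecimal, padded to 64 bits, is 0x694850846289F824.
Split into bytes (most-significant first): 69 48 50 84 62 89 F8 24.
Big-endian: lowest address holds the most-significant byte.
So the memory order matches the most-significant-first order: 69 48 50 84 62 89 F8 24.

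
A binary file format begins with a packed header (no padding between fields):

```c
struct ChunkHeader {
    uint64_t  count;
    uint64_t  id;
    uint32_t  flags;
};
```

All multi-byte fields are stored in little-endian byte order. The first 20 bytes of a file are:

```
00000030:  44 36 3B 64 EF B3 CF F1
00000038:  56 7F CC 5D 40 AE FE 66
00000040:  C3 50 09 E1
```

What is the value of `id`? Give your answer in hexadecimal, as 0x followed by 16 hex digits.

`id` follows `count` (8 bytes), so it starts at byte offset 8 and occupies 8 bytes.
Bytes at offsets 8..15: 56 7F CC 5D 40 AE FE 66.
In little-endian order the low byte comes first in memory.
Reassemble most-significant byte first: 66 FE AE 40 5D CC 7F 56 → 0x66FEAE405DCC7F56.

0x66FEAE405DCC7F56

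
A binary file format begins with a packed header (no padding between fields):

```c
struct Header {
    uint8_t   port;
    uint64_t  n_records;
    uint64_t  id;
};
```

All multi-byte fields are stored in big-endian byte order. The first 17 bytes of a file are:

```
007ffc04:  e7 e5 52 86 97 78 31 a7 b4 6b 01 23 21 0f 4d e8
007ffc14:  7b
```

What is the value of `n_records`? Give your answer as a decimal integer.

`n_records` follows `port` (1 byte), so it starts at byte offset 1 and occupies 8 bytes.
Bytes at offsets 1..8: E5 52 86 97 78 31 A7 B4.
Big-endian stores the most-significant byte at the lowest address.
The bytes are already most-significant first: 0xE55286977831A7B4.
0xE55286977831A7B4 = 16524417967890474932.

16524417967890474932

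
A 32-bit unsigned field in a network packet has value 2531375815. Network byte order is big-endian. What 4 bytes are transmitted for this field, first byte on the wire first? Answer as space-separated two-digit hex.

2531375815 in hexadecimal, padded to 32 bits, is 0x96E1BAC7.
Split into bytes (most-significant first): 96 E1 BA C7.
Big-endian: lowest address holds the most-significant byte.
So the memory order matches the most-significant-first order: 96 E1 BA C7.

96 E1 BA C7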